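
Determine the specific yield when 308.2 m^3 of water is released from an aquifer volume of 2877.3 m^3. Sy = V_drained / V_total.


Specific yield Sy = Volume drained / Total volume.
Sy = 308.2 / 2877.3
   = 0.1071.

0.1071


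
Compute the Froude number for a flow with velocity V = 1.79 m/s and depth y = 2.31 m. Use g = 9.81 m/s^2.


The Froude number is defined as Fr = V / sqrt(g*y).
g*y = 9.81 * 2.31 = 22.6611.
sqrt(g*y) = sqrt(22.6611) = 4.7604.
Fr = 1.79 / 4.7604 = 0.376.

0.376


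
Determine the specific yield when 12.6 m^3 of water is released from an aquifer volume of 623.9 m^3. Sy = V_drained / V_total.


Specific yield Sy = Volume drained / Total volume.
Sy = 12.6 / 623.9
   = 0.0202.

0.0202


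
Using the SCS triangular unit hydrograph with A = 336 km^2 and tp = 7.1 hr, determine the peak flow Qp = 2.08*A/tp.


SCS formula: Qp = 2.08 * A / tp.
Qp = 2.08 * 336 / 7.1
   = 698.88 / 7.1
   = 98.43 m^3/s per cm.

98.43


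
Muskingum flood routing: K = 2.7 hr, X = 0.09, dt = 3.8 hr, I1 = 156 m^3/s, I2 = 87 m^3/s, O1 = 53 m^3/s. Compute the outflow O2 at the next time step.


Muskingum coefficients:
denom = 2*K*(1-X) + dt = 2*2.7*(1-0.09) + 3.8 = 8.714.
C0 = (dt - 2*K*X)/denom = (3.8 - 2*2.7*0.09)/8.714 = 0.3803.
C1 = (dt + 2*K*X)/denom = (3.8 + 2*2.7*0.09)/8.714 = 0.4919.
C2 = (2*K*(1-X) - dt)/denom = 0.1278.
O2 = C0*I2 + C1*I1 + C2*O1
   = 0.3803*87 + 0.4919*156 + 0.1278*53
   = 116.59 m^3/s.

116.59


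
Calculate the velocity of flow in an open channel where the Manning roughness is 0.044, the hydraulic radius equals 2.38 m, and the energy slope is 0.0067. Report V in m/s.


Manning's equation gives V = (1/n) * R^(2/3) * S^(1/2).
First, compute R^(2/3) = 2.38^(2/3) = 1.7826.
Next, S^(1/2) = 0.0067^(1/2) = 0.081854.
Then 1/n = 1/0.044 = 22.73.
V = 22.73 * 1.7826 * 0.081854 = 3.3162 m/s.

3.3162


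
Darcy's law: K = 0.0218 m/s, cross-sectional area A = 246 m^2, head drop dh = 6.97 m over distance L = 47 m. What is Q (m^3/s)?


Darcy's law: Q = K * A * i, where i = dh/L.
Hydraulic gradient i = 6.97 / 47 = 0.148298.
Q = 0.0218 * 246 * 0.148298
  = 0.7953 m^3/s.

0.7953


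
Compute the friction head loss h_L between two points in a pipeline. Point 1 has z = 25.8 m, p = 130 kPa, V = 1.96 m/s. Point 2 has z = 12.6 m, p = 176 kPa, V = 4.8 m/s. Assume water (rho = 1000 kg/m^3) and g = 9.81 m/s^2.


Total head at each section: H = z + p/(rho*g) + V^2/(2g).
H1 = 25.8 + 130*1000/(1000*9.81) + 1.96^2/(2*9.81)
   = 25.8 + 13.252 + 0.1958
   = 39.248 m.
H2 = 12.6 + 176*1000/(1000*9.81) + 4.8^2/(2*9.81)
   = 12.6 + 17.941 + 1.1743
   = 31.715 m.
h_L = H1 - H2 = 39.248 - 31.715 = 7.532 m.

7.532


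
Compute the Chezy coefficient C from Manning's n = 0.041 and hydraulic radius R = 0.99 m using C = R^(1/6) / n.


The Chezy coefficient relates to Manning's n through C = R^(1/6) / n.
R^(1/6) = 0.99^(1/6) = 0.998326.
C = 0.998326 / 0.041 = 24.35 m^(1/2)/s.

24.35


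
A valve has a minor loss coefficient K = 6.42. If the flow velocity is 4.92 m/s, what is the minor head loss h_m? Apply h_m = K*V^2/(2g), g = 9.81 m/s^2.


Minor loss formula: h_m = K * V^2/(2g).
V^2 = 4.92^2 = 24.2064.
V^2/(2g) = 24.2064 / 19.62 = 1.2338 m.
h_m = 6.42 * 1.2338 = 7.9207 m.

7.9207


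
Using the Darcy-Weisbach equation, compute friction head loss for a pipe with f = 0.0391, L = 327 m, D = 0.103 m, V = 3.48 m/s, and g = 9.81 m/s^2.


Darcy-Weisbach equation: h_f = f * (L/D) * V^2/(2g).
f * L/D = 0.0391 * 327/0.103 = 124.133.
V^2/(2g) = 3.48^2 / (2*9.81) = 12.1104 / 19.62 = 0.6172 m.
h_f = 124.133 * 0.6172 = 76.621 m.

76.621


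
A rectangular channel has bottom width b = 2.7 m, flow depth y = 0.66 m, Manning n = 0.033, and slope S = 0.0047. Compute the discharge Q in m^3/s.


For a rectangular channel, the cross-sectional area A = b * y = 2.7 * 0.66 = 1.78 m^2.
The wetted perimeter P = b + 2y = 2.7 + 2*0.66 = 4.02 m.
Hydraulic radius R = A/P = 1.78/4.02 = 0.4433 m.
Velocity V = (1/n)*R^(2/3)*S^(1/2) = (1/0.033)*0.4433^(2/3)*0.0047^(1/2) = 1.2078 m/s.
Discharge Q = A * V = 1.78 * 1.2078 = 2.152 m^3/s.

2.152


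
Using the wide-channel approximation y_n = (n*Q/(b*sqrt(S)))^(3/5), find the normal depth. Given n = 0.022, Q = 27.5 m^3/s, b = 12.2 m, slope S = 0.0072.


We use the wide-channel approximation y_n = (n*Q/(b*sqrt(S)))^(3/5).
sqrt(S) = sqrt(0.0072) = 0.084853.
Numerator: n*Q = 0.022 * 27.5 = 0.605.
Denominator: b*sqrt(S) = 12.2 * 0.084853 = 1.035207.
arg = 0.5844.
y_n = 0.5844^(3/5) = 0.7245 m.

0.7245


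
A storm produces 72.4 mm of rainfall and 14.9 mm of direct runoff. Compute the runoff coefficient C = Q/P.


The runoff coefficient C = runoff depth / rainfall depth.
C = 14.9 / 72.4
  = 0.2058.

0.2058


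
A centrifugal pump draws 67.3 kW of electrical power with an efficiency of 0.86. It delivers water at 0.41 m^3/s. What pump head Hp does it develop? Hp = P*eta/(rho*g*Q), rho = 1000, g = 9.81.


Pump head formula: Hp = P * eta / (rho * g * Q).
Numerator: P * eta = 67.3 * 1000 * 0.86 = 57878.0 W.
Denominator: rho * g * Q = 1000 * 9.81 * 0.41 = 4022.1.
Hp = 57878.0 / 4022.1 = 14.39 m.

14.39


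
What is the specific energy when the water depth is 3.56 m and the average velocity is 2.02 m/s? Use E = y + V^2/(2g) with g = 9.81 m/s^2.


Specific energy E = y + V^2/(2g).
Velocity head = V^2/(2g) = 2.02^2 / (2*9.81) = 4.0804 / 19.62 = 0.208 m.
E = 3.56 + 0.208 = 3.768 m.

3.768


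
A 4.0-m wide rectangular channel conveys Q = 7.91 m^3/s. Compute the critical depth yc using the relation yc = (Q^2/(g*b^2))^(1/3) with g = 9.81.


Using yc = (Q^2 / (g * b^2))^(1/3):
Q^2 = 7.91^2 = 62.57.
g * b^2 = 9.81 * 4.0^2 = 9.81 * 16.0 = 156.96.
Q^2 / (g*b^2) = 62.57 / 156.96 = 0.3986.
yc = 0.3986^(1/3) = 0.736 m.

0.736


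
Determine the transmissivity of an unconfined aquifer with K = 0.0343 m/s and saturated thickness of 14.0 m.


Transmissivity is defined as T = K * h.
T = 0.0343 * 14.0
  = 0.4802 m^2/s.

0.4802


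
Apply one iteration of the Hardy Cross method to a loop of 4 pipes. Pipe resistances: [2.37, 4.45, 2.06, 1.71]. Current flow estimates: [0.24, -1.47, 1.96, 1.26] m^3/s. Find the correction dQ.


Numerator terms (r*Q*|Q|): 2.37*0.24*|0.24| = 0.1365; 4.45*-1.47*|-1.47| = -9.616; 2.06*1.96*|1.96| = 7.9137; 1.71*1.26*|1.26| = 2.7148.
Sum of numerator = 1.149.
Denominator terms (r*|Q|): 2.37*|0.24| = 0.5688; 4.45*|-1.47| = 6.5415; 2.06*|1.96| = 4.0376; 1.71*|1.26| = 2.1546.
2 * sum of denominator = 2 * 13.3025 = 26.605.
dQ = -1.149 / 26.605 = -0.0432 m^3/s.

-0.0432


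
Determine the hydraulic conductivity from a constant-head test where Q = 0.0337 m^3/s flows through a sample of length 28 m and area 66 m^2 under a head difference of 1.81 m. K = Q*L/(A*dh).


From K = Q*L / (A*dh):
Numerator: Q*L = 0.0337 * 28 = 0.9436.
Denominator: A*dh = 66 * 1.81 = 119.46.
K = 0.9436 / 119.46 = 0.007899 m/s.

0.007899


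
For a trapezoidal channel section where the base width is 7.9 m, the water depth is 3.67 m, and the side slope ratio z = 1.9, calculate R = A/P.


For a trapezoidal section with side slope z:
A = (b + z*y)*y = (7.9 + 1.9*3.67)*3.67 = 54.584 m^2.
P = b + 2*y*sqrt(1 + z^2) = 7.9 + 2*3.67*sqrt(1 + 1.9^2) = 23.66 m.
R = A/P = 54.584 / 23.66 = 2.307 m.

2.307


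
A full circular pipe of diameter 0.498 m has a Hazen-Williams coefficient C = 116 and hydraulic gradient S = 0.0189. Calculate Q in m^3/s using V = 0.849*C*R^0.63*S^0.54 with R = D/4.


For a full circular pipe, R = D/4 = 0.498/4 = 0.1245 m.
V = 0.849 * 116 * 0.1245^0.63 * 0.0189^0.54
  = 0.849 * 116 * 0.269127 * 0.117298
  = 3.1089 m/s.
Pipe area A = pi*D^2/4 = pi*0.498^2/4 = 0.1948 m^2.
Q = A * V = 0.1948 * 3.1089 = 0.6056 m^3/s.

0.6056


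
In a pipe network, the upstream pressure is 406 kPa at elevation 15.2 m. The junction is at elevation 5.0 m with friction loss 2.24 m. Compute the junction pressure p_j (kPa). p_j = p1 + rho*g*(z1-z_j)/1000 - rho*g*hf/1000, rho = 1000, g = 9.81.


Junction pressure: p_j = p1 + rho*g*(z1 - z_j)/1000 - rho*g*hf/1000.
Elevation term = 1000*9.81*(15.2 - 5.0)/1000 = 100.062 kPa.
Friction term = 1000*9.81*2.24/1000 = 21.974 kPa.
p_j = 406 + 100.062 - 21.974 = 484.09 kPa.

484.09


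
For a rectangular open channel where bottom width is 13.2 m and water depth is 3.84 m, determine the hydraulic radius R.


For a rectangular section:
Flow area A = b * y = 13.2 * 3.84 = 50.69 m^2.
Wetted perimeter P = b + 2y = 13.2 + 2*3.84 = 20.88 m.
Hydraulic radius R = A/P = 50.69 / 20.88 = 2.4276 m.

2.4276


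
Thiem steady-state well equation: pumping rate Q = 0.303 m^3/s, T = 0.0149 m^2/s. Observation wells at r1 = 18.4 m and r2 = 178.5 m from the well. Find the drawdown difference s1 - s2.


Thiem equation: s1 - s2 = Q/(2*pi*T) * ln(r2/r1).
ln(r2/r1) = ln(178.5/18.4) = 2.2722.
Q/(2*pi*T) = 0.303 / (2*pi*0.0149) = 0.303 / 0.0936 = 3.2365.
s1 - s2 = 3.2365 * 2.2722 = 7.3541 m.

7.3541


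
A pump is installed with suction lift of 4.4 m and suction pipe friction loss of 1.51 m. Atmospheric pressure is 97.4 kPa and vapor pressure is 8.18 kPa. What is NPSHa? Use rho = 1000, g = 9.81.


NPSHa = p_atm/(rho*g) - z_s - hf_s - p_vap/(rho*g).
p_atm/(rho*g) = 97.4*1000 / (1000*9.81) = 9.929 m.
p_vap/(rho*g) = 8.18*1000 / (1000*9.81) = 0.834 m.
NPSHa = 9.929 - 4.4 - 1.51 - 0.834
      = 3.18 m.

3.18


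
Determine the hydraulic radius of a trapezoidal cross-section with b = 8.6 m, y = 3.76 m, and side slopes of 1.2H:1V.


For a trapezoidal section with side slope z:
A = (b + z*y)*y = (8.6 + 1.2*3.76)*3.76 = 49.301 m^2.
P = b + 2*y*sqrt(1 + z^2) = 8.6 + 2*3.76*sqrt(1 + 1.2^2) = 20.347 m.
R = A/P = 49.301 / 20.347 = 2.4231 m.

2.4231


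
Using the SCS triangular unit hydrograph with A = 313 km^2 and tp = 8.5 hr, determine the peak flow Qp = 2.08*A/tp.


SCS formula: Qp = 2.08 * A / tp.
Qp = 2.08 * 313 / 8.5
   = 651.04 / 8.5
   = 76.59 m^3/s per cm.

76.59


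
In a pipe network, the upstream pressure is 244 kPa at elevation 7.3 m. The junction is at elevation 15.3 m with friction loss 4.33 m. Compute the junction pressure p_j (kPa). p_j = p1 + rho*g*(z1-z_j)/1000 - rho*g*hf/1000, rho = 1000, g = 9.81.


Junction pressure: p_j = p1 + rho*g*(z1 - z_j)/1000 - rho*g*hf/1000.
Elevation term = 1000*9.81*(7.3 - 15.3)/1000 = -78.48 kPa.
Friction term = 1000*9.81*4.33/1000 = 42.477 kPa.
p_j = 244 + -78.48 - 42.477 = 123.04 kPa.

123.04


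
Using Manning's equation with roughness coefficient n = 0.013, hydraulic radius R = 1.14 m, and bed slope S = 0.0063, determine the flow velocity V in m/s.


Manning's equation gives V = (1/n) * R^(2/3) * S^(1/2).
First, compute R^(2/3) = 1.14^(2/3) = 1.0913.
Next, S^(1/2) = 0.0063^(1/2) = 0.079373.
Then 1/n = 1/0.013 = 76.92.
V = 76.92 * 1.0913 * 0.079373 = 6.6629 m/s.

6.6629


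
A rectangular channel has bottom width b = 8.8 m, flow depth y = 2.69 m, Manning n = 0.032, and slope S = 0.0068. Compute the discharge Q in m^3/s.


For a rectangular channel, the cross-sectional area A = b * y = 8.8 * 2.69 = 23.67 m^2.
The wetted perimeter P = b + 2y = 8.8 + 2*2.69 = 14.18 m.
Hydraulic radius R = A/P = 23.67/14.18 = 1.6694 m.
Velocity V = (1/n)*R^(2/3)*S^(1/2) = (1/0.032)*1.6694^(2/3)*0.0068^(1/2) = 3.6264 m/s.
Discharge Q = A * V = 23.67 * 3.6264 = 85.844 m^3/s.

85.844


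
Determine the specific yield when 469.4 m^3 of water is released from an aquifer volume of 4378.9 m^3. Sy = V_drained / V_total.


Specific yield Sy = Volume drained / Total volume.
Sy = 469.4 / 4378.9
   = 0.1072.

0.1072


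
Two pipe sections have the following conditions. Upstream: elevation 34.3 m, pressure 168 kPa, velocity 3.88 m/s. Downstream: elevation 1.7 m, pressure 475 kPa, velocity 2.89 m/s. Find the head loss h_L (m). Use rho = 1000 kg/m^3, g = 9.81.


Total head at each section: H = z + p/(rho*g) + V^2/(2g).
H1 = 34.3 + 168*1000/(1000*9.81) + 3.88^2/(2*9.81)
   = 34.3 + 17.125 + 0.7673
   = 52.193 m.
H2 = 1.7 + 475*1000/(1000*9.81) + 2.89^2/(2*9.81)
   = 1.7 + 48.42 + 0.4257
   = 50.546 m.
h_L = H1 - H2 = 52.193 - 50.546 = 1.647 m.

1.647


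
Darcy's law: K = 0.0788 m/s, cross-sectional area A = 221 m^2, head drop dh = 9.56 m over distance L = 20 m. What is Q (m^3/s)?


Darcy's law: Q = K * A * i, where i = dh/L.
Hydraulic gradient i = 9.56 / 20 = 0.478.
Q = 0.0788 * 221 * 0.478
  = 8.3243 m^3/s.

8.3243


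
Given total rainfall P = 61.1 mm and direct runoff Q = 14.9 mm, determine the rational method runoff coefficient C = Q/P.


The runoff coefficient C = runoff depth / rainfall depth.
C = 14.9 / 61.1
  = 0.2439.

0.2439


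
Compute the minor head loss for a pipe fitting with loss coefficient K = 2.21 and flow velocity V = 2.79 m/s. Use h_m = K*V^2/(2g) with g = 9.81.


Minor loss formula: h_m = K * V^2/(2g).
V^2 = 2.79^2 = 7.7841.
V^2/(2g) = 7.7841 / 19.62 = 0.3967 m.
h_m = 2.21 * 0.3967 = 0.8768 m.

0.8768


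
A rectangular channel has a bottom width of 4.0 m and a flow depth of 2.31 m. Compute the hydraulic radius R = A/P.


For a rectangular section:
Flow area A = b * y = 4.0 * 2.31 = 9.24 m^2.
Wetted perimeter P = b + 2y = 4.0 + 2*2.31 = 8.62 m.
Hydraulic radius R = A/P = 9.24 / 8.62 = 1.0719 m.

1.0719


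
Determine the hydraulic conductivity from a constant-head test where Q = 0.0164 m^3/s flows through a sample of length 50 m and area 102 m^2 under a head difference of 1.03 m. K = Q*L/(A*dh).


From K = Q*L / (A*dh):
Numerator: Q*L = 0.0164 * 50 = 0.82.
Denominator: A*dh = 102 * 1.03 = 105.06.
K = 0.82 / 105.06 = 0.007805 m/s.

0.007805


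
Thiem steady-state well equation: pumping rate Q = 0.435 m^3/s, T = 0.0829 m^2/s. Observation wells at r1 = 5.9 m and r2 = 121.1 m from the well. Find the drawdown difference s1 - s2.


Thiem equation: s1 - s2 = Q/(2*pi*T) * ln(r2/r1).
ln(r2/r1) = ln(121.1/5.9) = 3.0217.
Q/(2*pi*T) = 0.435 / (2*pi*0.0829) = 0.435 / 0.5209 = 0.8351.
s1 - s2 = 0.8351 * 3.0217 = 2.5235 m.

2.5235


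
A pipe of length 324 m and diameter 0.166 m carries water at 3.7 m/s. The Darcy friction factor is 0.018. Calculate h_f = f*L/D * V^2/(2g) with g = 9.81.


Darcy-Weisbach equation: h_f = f * (L/D) * V^2/(2g).
f * L/D = 0.018 * 324/0.166 = 35.1325.
V^2/(2g) = 3.7^2 / (2*9.81) = 13.69 / 19.62 = 0.6978 m.
h_f = 35.1325 * 0.6978 = 24.514 m.

24.514


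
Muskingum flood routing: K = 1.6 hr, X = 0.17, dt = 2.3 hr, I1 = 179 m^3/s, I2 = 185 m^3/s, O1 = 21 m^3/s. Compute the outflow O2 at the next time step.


Muskingum coefficients:
denom = 2*K*(1-X) + dt = 2*1.6*(1-0.17) + 2.3 = 4.956.
C0 = (dt - 2*K*X)/denom = (2.3 - 2*1.6*0.17)/4.956 = 0.3543.
C1 = (dt + 2*K*X)/denom = (2.3 + 2*1.6*0.17)/4.956 = 0.5738.
C2 = (2*K*(1-X) - dt)/denom = 0.0718.
O2 = C0*I2 + C1*I1 + C2*O1
   = 0.3543*185 + 0.5738*179 + 0.0718*21
   = 169.78 m^3/s.

169.78


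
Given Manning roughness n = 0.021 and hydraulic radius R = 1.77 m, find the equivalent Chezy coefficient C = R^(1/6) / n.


The Chezy coefficient relates to Manning's n through C = R^(1/6) / n.
R^(1/6) = 1.77^(1/6) = 1.099838.
C = 1.099838 / 0.021 = 52.37 m^(1/2)/s.

52.37


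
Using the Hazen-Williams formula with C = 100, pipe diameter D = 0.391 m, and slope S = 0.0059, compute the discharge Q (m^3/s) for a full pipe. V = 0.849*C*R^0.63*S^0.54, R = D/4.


For a full circular pipe, R = D/4 = 0.391/4 = 0.0978 m.
V = 0.849 * 100 * 0.0978^0.63 * 0.0059^0.54
  = 0.849 * 100 * 0.231086 * 0.062555
  = 1.2273 m/s.
Pipe area A = pi*D^2/4 = pi*0.391^2/4 = 0.1201 m^2.
Q = A * V = 0.1201 * 1.2273 = 0.1474 m^3/s.

0.1474


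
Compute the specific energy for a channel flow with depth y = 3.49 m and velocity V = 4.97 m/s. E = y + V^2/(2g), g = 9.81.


Specific energy E = y + V^2/(2g).
Velocity head = V^2/(2g) = 4.97^2 / (2*9.81) = 24.7009 / 19.62 = 1.259 m.
E = 3.49 + 1.259 = 4.749 m.

4.749


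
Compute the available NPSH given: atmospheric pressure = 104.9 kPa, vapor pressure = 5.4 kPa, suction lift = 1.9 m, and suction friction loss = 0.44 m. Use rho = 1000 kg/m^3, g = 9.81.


NPSHa = p_atm/(rho*g) - z_s - hf_s - p_vap/(rho*g).
p_atm/(rho*g) = 104.9*1000 / (1000*9.81) = 10.693 m.
p_vap/(rho*g) = 5.4*1000 / (1000*9.81) = 0.55 m.
NPSHa = 10.693 - 1.9 - 0.44 - 0.55
      = 7.8 m.

7.8


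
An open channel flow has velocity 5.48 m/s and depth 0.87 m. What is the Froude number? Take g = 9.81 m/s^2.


The Froude number is defined as Fr = V / sqrt(g*y).
g*y = 9.81 * 0.87 = 8.5347.
sqrt(g*y) = sqrt(8.5347) = 2.9214.
Fr = 5.48 / 2.9214 = 1.8758.

1.8758


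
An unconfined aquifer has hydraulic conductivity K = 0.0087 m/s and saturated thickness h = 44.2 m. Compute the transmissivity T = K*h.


Transmissivity is defined as T = K * h.
T = 0.0087 * 44.2
  = 0.3845 m^2/s.

0.3845


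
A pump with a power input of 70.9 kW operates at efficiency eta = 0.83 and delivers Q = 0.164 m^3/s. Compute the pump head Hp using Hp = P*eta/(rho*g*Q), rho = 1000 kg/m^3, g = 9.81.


Pump head formula: Hp = P * eta / (rho * g * Q).
Numerator: P * eta = 70.9 * 1000 * 0.83 = 58847.0 W.
Denominator: rho * g * Q = 1000 * 9.81 * 0.164 = 1608.84.
Hp = 58847.0 / 1608.84 = 36.58 m.

36.58


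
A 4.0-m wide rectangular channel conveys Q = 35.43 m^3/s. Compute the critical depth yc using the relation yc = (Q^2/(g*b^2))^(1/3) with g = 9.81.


Using yc = (Q^2 / (g * b^2))^(1/3):
Q^2 = 35.43^2 = 1255.28.
g * b^2 = 9.81 * 4.0^2 = 9.81 * 16.0 = 156.96.
Q^2 / (g*b^2) = 1255.28 / 156.96 = 7.9975.
yc = 7.9975^(1/3) = 1.9998 m.

1.9998


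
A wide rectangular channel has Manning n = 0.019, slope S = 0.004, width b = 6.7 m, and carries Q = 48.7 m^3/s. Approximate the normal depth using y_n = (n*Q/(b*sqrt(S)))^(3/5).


We use the wide-channel approximation y_n = (n*Q/(b*sqrt(S)))^(3/5).
sqrt(S) = sqrt(0.004) = 0.063246.
Numerator: n*Q = 0.019 * 48.7 = 0.9253.
Denominator: b*sqrt(S) = 6.7 * 0.063246 = 0.423748.
arg = 2.1836.
y_n = 2.1836^(3/5) = 1.5977 m.

1.5977


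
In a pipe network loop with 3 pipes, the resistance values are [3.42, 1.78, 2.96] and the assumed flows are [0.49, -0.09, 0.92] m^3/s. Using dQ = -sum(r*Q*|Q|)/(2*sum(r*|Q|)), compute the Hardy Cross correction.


Numerator terms (r*Q*|Q|): 3.42*0.49*|0.49| = 0.8211; 1.78*-0.09*|-0.09| = -0.0144; 2.96*0.92*|0.92| = 2.5053.
Sum of numerator = 3.3121.
Denominator terms (r*|Q|): 3.42*|0.49| = 1.6758; 1.78*|-0.09| = 0.1602; 2.96*|0.92| = 2.7232.
2 * sum of denominator = 2 * 4.5592 = 9.1184.
dQ = -3.3121 / 9.1184 = -0.3632 m^3/s.

-0.3632


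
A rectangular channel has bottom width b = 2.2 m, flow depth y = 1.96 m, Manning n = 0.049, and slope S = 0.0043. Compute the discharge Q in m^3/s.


For a rectangular channel, the cross-sectional area A = b * y = 2.2 * 1.96 = 4.31 m^2.
The wetted perimeter P = b + 2y = 2.2 + 2*1.96 = 6.12 m.
Hydraulic radius R = A/P = 4.31/6.12 = 0.7046 m.
Velocity V = (1/n)*R^(2/3)*S^(1/2) = (1/0.049)*0.7046^(2/3)*0.0043^(1/2) = 1.0596 m/s.
Discharge Q = A * V = 4.31 * 1.0596 = 4.569 m^3/s.

4.569


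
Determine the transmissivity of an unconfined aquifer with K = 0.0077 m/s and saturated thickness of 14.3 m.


Transmissivity is defined as T = K * h.
T = 0.0077 * 14.3
  = 0.1101 m^2/s.

0.1101


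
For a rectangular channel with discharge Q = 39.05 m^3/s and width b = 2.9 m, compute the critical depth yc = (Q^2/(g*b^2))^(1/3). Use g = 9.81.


Using yc = (Q^2 / (g * b^2))^(1/3):
Q^2 = 39.05^2 = 1524.9.
g * b^2 = 9.81 * 2.9^2 = 9.81 * 8.41 = 82.5.
Q^2 / (g*b^2) = 1524.9 / 82.5 = 18.4836.
yc = 18.4836^(1/3) = 2.644 m.

2.644


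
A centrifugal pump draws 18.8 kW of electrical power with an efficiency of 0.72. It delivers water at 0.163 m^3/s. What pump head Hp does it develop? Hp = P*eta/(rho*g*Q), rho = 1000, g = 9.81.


Pump head formula: Hp = P * eta / (rho * g * Q).
Numerator: P * eta = 18.8 * 1000 * 0.72 = 13536.0 W.
Denominator: rho * g * Q = 1000 * 9.81 * 0.163 = 1599.03.
Hp = 13536.0 / 1599.03 = 8.47 m.

8.47


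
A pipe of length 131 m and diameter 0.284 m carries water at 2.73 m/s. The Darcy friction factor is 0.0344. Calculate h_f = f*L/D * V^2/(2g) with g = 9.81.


Darcy-Weisbach equation: h_f = f * (L/D) * V^2/(2g).
f * L/D = 0.0344 * 131/0.284 = 15.8676.
V^2/(2g) = 2.73^2 / (2*9.81) = 7.4529 / 19.62 = 0.3799 m.
h_f = 15.8676 * 0.3799 = 6.028 m.

6.028


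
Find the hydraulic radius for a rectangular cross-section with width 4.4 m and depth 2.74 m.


For a rectangular section:
Flow area A = b * y = 4.4 * 2.74 = 12.06 m^2.
Wetted perimeter P = b + 2y = 4.4 + 2*2.74 = 9.88 m.
Hydraulic radius R = A/P = 12.06 / 9.88 = 1.2202 m.

1.2202


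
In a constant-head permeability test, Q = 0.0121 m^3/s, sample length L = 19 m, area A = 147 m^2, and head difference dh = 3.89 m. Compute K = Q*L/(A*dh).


From K = Q*L / (A*dh):
Numerator: Q*L = 0.0121 * 19 = 0.2299.
Denominator: A*dh = 147 * 3.89 = 571.83.
K = 0.2299 / 571.83 = 0.000402 m/s.

0.000402


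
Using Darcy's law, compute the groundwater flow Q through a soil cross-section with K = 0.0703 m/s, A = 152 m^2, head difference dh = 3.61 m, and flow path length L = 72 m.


Darcy's law: Q = K * A * i, where i = dh/L.
Hydraulic gradient i = 3.61 / 72 = 0.050139.
Q = 0.0703 * 152 * 0.050139
  = 0.5358 m^3/s.

0.5358


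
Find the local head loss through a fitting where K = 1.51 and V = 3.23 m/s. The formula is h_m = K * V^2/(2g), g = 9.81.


Minor loss formula: h_m = K * V^2/(2g).
V^2 = 3.23^2 = 10.4329.
V^2/(2g) = 10.4329 / 19.62 = 0.5317 m.
h_m = 1.51 * 0.5317 = 0.8029 m.

0.8029


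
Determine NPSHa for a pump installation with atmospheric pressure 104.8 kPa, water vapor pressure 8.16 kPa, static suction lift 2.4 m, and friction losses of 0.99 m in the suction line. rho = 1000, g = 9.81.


NPSHa = p_atm/(rho*g) - z_s - hf_s - p_vap/(rho*g).
p_atm/(rho*g) = 104.8*1000 / (1000*9.81) = 10.683 m.
p_vap/(rho*g) = 8.16*1000 / (1000*9.81) = 0.832 m.
NPSHa = 10.683 - 2.4 - 0.99 - 0.832
      = 6.46 m.

6.46


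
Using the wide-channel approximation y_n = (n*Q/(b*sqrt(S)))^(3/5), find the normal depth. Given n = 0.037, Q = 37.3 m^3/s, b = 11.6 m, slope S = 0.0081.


We use the wide-channel approximation y_n = (n*Q/(b*sqrt(S)))^(3/5).
sqrt(S) = sqrt(0.0081) = 0.09.
Numerator: n*Q = 0.037 * 37.3 = 1.3801.
Denominator: b*sqrt(S) = 11.6 * 0.09 = 1.044.
arg = 1.3219.
y_n = 1.3219^(3/5) = 1.1823 m.

1.1823


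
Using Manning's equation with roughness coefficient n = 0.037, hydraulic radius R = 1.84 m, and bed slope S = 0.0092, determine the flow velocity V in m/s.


Manning's equation gives V = (1/n) * R^(2/3) * S^(1/2).
First, compute R^(2/3) = 1.84^(2/3) = 1.5016.
Next, S^(1/2) = 0.0092^(1/2) = 0.095917.
Then 1/n = 1/0.037 = 27.03.
V = 27.03 * 1.5016 * 0.095917 = 3.8926 m/s.

3.8926


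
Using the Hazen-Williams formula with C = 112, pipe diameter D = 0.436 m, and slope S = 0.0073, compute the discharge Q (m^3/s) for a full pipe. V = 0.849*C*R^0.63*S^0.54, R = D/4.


For a full circular pipe, R = D/4 = 0.436/4 = 0.109 m.
V = 0.849 * 112 * 0.109^0.63 * 0.0073^0.54
  = 0.849 * 112 * 0.247502 * 0.070177
  = 1.6516 m/s.
Pipe area A = pi*D^2/4 = pi*0.436^2/4 = 0.1493 m^2.
Q = A * V = 0.1493 * 1.6516 = 0.2466 m^3/s.

0.2466


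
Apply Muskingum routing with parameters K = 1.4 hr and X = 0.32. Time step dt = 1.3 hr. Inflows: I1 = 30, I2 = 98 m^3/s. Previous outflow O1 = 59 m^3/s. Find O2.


Muskingum coefficients:
denom = 2*K*(1-X) + dt = 2*1.4*(1-0.32) + 1.3 = 3.204.
C0 = (dt - 2*K*X)/denom = (1.3 - 2*1.4*0.32)/3.204 = 0.1261.
C1 = (dt + 2*K*X)/denom = (1.3 + 2*1.4*0.32)/3.204 = 0.6854.
C2 = (2*K*(1-X) - dt)/denom = 0.1885.
O2 = C0*I2 + C1*I1 + C2*O1
   = 0.1261*98 + 0.6854*30 + 0.1885*59
   = 44.04 m^3/s.

44.04


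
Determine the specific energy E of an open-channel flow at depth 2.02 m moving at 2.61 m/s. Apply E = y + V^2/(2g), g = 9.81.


Specific energy E = y + V^2/(2g).
Velocity head = V^2/(2g) = 2.61^2 / (2*9.81) = 6.8121 / 19.62 = 0.3472 m.
E = 2.02 + 0.3472 = 2.3672 m.

2.3672


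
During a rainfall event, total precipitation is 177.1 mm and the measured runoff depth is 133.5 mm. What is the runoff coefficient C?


The runoff coefficient C = runoff depth / rainfall depth.
C = 133.5 / 177.1
  = 0.7538.

0.7538


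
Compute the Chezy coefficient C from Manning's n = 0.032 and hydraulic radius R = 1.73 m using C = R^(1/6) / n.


The Chezy coefficient relates to Manning's n through C = R^(1/6) / n.
R^(1/6) = 1.73^(1/6) = 1.095656.
C = 1.095656 / 0.032 = 34.24 m^(1/2)/s.

34.24


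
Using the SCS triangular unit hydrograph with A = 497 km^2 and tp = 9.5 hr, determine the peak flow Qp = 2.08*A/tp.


SCS formula: Qp = 2.08 * A / tp.
Qp = 2.08 * 497 / 9.5
   = 1033.76 / 9.5
   = 108.82 m^3/s per cm.

108.82


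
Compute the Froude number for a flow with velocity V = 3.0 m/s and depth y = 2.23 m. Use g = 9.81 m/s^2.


The Froude number is defined as Fr = V / sqrt(g*y).
g*y = 9.81 * 2.23 = 21.8763.
sqrt(g*y) = sqrt(21.8763) = 4.6772.
Fr = 3.0 / 4.6772 = 0.6414.

0.6414


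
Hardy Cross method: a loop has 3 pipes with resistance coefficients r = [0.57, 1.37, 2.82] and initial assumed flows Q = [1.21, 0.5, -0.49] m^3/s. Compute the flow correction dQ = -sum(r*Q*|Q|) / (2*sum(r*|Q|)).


Numerator terms (r*Q*|Q|): 0.57*1.21*|1.21| = 0.8345; 1.37*0.5*|0.5| = 0.3425; 2.82*-0.49*|-0.49| = -0.6771.
Sum of numerator = 0.5.
Denominator terms (r*|Q|): 0.57*|1.21| = 0.6897; 1.37*|0.5| = 0.685; 2.82*|-0.49| = 1.3818.
2 * sum of denominator = 2 * 2.7565 = 5.513.
dQ = -0.5 / 5.513 = -0.0907 m^3/s.

-0.0907


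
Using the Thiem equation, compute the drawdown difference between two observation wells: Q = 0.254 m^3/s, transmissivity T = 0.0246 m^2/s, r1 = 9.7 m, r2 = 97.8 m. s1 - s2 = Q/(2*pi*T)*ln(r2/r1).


Thiem equation: s1 - s2 = Q/(2*pi*T) * ln(r2/r1).
ln(r2/r1) = ln(97.8/9.7) = 2.3108.
Q/(2*pi*T) = 0.254 / (2*pi*0.0246) = 0.254 / 0.1546 = 1.6433.
s1 - s2 = 1.6433 * 2.3108 = 3.7974 m.

3.7974


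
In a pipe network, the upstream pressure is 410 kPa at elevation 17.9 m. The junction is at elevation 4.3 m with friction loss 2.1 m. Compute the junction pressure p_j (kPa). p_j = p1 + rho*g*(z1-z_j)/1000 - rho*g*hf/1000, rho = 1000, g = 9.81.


Junction pressure: p_j = p1 + rho*g*(z1 - z_j)/1000 - rho*g*hf/1000.
Elevation term = 1000*9.81*(17.9 - 4.3)/1000 = 133.416 kPa.
Friction term = 1000*9.81*2.1/1000 = 20.601 kPa.
p_j = 410 + 133.416 - 20.601 = 522.81 kPa.

522.81


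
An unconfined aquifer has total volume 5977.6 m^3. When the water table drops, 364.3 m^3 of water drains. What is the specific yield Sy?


Specific yield Sy = Volume drained / Total volume.
Sy = 364.3 / 5977.6
   = 0.0609.

0.0609


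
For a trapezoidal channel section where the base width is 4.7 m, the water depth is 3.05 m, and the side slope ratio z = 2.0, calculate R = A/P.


For a trapezoidal section with side slope z:
A = (b + z*y)*y = (4.7 + 2.0*3.05)*3.05 = 32.94 m^2.
P = b + 2*y*sqrt(1 + z^2) = 4.7 + 2*3.05*sqrt(1 + 2.0^2) = 18.34 m.
R = A/P = 32.94 / 18.34 = 1.7961 m.

1.7961


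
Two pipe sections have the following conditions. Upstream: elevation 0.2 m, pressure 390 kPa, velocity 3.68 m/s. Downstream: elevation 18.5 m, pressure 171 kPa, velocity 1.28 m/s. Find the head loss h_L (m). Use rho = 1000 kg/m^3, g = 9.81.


Total head at each section: H = z + p/(rho*g) + V^2/(2g).
H1 = 0.2 + 390*1000/(1000*9.81) + 3.68^2/(2*9.81)
   = 0.2 + 39.755 + 0.6902
   = 40.646 m.
H2 = 18.5 + 171*1000/(1000*9.81) + 1.28^2/(2*9.81)
   = 18.5 + 17.431 + 0.0835
   = 36.015 m.
h_L = H1 - H2 = 40.646 - 36.015 = 4.631 m.

4.631


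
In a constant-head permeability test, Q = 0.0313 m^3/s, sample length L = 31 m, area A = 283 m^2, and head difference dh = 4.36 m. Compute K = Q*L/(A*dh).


From K = Q*L / (A*dh):
Numerator: Q*L = 0.0313 * 31 = 0.9703.
Denominator: A*dh = 283 * 4.36 = 1233.88.
K = 0.9703 / 1233.88 = 0.000786 m/s.

0.000786


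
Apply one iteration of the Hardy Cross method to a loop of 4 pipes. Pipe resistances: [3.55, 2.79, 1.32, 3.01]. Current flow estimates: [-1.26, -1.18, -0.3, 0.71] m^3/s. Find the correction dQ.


Numerator terms (r*Q*|Q|): 3.55*-1.26*|-1.26| = -5.636; 2.79*-1.18*|-1.18| = -3.8848; 1.32*-0.3*|-0.3| = -0.1188; 3.01*0.71*|0.71| = 1.5173.
Sum of numerator = -8.1222.
Denominator terms (r*|Q|): 3.55*|-1.26| = 4.473; 2.79*|-1.18| = 3.2922; 1.32*|-0.3| = 0.396; 3.01*|0.71| = 2.1371.
2 * sum of denominator = 2 * 10.2983 = 20.5966.
dQ = --8.1222 / 20.5966 = 0.3943 m^3/s.

0.3943


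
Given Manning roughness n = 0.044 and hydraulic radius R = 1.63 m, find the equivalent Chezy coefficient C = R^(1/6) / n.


The Chezy coefficient relates to Manning's n through C = R^(1/6) / n.
R^(1/6) = 1.63^(1/6) = 1.084837.
C = 1.084837 / 0.044 = 24.66 m^(1/2)/s.

24.66


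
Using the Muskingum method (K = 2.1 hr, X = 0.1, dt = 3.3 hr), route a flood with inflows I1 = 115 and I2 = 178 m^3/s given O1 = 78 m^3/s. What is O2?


Muskingum coefficients:
denom = 2*K*(1-X) + dt = 2*2.1*(1-0.1) + 3.3 = 7.08.
C0 = (dt - 2*K*X)/denom = (3.3 - 2*2.1*0.1)/7.08 = 0.4068.
C1 = (dt + 2*K*X)/denom = (3.3 + 2*2.1*0.1)/7.08 = 0.5254.
C2 = (2*K*(1-X) - dt)/denom = 0.0678.
O2 = C0*I2 + C1*I1 + C2*O1
   = 0.4068*178 + 0.5254*115 + 0.0678*78
   = 138.12 m^3/s.

138.12


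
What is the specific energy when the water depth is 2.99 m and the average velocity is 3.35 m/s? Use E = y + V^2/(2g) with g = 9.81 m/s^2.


Specific energy E = y + V^2/(2g).
Velocity head = V^2/(2g) = 3.35^2 / (2*9.81) = 11.2225 / 19.62 = 0.572 m.
E = 2.99 + 0.572 = 3.562 m.

3.562


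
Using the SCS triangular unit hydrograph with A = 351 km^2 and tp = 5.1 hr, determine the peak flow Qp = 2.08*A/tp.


SCS formula: Qp = 2.08 * A / tp.
Qp = 2.08 * 351 / 5.1
   = 730.08 / 5.1
   = 143.15 m^3/s per cm.

143.15


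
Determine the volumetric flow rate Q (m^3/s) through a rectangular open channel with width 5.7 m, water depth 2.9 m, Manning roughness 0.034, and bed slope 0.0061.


For a rectangular channel, the cross-sectional area A = b * y = 5.7 * 2.9 = 16.53 m^2.
The wetted perimeter P = b + 2y = 5.7 + 2*2.9 = 11.5 m.
Hydraulic radius R = A/P = 16.53/11.5 = 1.4374 m.
Velocity V = (1/n)*R^(2/3)*S^(1/2) = (1/0.034)*1.4374^(2/3)*0.0061^(1/2) = 2.9257 m/s.
Discharge Q = A * V = 16.53 * 2.9257 = 48.363 m^3/s.

48.363


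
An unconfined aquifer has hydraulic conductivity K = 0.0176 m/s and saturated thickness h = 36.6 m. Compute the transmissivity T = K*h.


Transmissivity is defined as T = K * h.
T = 0.0176 * 36.6
  = 0.6442 m^2/s.

0.6442


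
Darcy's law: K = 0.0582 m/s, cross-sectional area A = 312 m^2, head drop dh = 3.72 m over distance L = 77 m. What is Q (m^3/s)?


Darcy's law: Q = K * A * i, where i = dh/L.
Hydraulic gradient i = 3.72 / 77 = 0.048312.
Q = 0.0582 * 312 * 0.048312
  = 0.8773 m^3/s.

0.8773


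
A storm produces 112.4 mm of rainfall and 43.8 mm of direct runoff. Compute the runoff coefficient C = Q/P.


The runoff coefficient C = runoff depth / rainfall depth.
C = 43.8 / 112.4
  = 0.3897.

0.3897


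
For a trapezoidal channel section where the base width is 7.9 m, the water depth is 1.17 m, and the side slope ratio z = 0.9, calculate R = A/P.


For a trapezoidal section with side slope z:
A = (b + z*y)*y = (7.9 + 0.9*1.17)*1.17 = 10.475 m^2.
P = b + 2*y*sqrt(1 + z^2) = 7.9 + 2*1.17*sqrt(1 + 0.9^2) = 11.048 m.
R = A/P = 10.475 / 11.048 = 0.9481 m.

0.9481


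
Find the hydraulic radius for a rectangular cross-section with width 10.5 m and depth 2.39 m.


For a rectangular section:
Flow area A = b * y = 10.5 * 2.39 = 25.1 m^2.
Wetted perimeter P = b + 2y = 10.5 + 2*2.39 = 15.28 m.
Hydraulic radius R = A/P = 25.1 / 15.28 = 1.6423 m.

1.6423


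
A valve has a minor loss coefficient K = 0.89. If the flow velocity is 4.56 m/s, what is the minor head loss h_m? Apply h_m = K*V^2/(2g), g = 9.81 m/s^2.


Minor loss formula: h_m = K * V^2/(2g).
V^2 = 4.56^2 = 20.7936.
V^2/(2g) = 20.7936 / 19.62 = 1.0598 m.
h_m = 0.89 * 1.0598 = 0.9432 m.

0.9432


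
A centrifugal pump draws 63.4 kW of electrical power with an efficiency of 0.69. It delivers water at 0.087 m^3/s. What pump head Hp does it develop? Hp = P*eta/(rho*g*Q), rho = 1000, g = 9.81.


Pump head formula: Hp = P * eta / (rho * g * Q).
Numerator: P * eta = 63.4 * 1000 * 0.69 = 43746.0 W.
Denominator: rho * g * Q = 1000 * 9.81 * 0.087 = 853.47.
Hp = 43746.0 / 853.47 = 51.26 m.

51.26


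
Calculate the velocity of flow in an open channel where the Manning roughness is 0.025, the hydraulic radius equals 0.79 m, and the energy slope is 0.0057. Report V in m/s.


Manning's equation gives V = (1/n) * R^(2/3) * S^(1/2).
First, compute R^(2/3) = 0.79^(2/3) = 0.8546.
Next, S^(1/2) = 0.0057^(1/2) = 0.075498.
Then 1/n = 1/0.025 = 40.0.
V = 40.0 * 0.8546 * 0.075498 = 2.5808 m/s.

2.5808


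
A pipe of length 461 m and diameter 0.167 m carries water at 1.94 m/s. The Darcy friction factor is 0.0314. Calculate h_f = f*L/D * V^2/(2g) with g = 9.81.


Darcy-Weisbach equation: h_f = f * (L/D) * V^2/(2g).
f * L/D = 0.0314 * 461/0.167 = 86.679.
V^2/(2g) = 1.94^2 / (2*9.81) = 3.7636 / 19.62 = 0.1918 m.
h_f = 86.679 * 0.1918 = 16.627 m.

16.627


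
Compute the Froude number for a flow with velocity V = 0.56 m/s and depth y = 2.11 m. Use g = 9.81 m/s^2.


The Froude number is defined as Fr = V / sqrt(g*y).
g*y = 9.81 * 2.11 = 20.6991.
sqrt(g*y) = sqrt(20.6991) = 4.5496.
Fr = 0.56 / 4.5496 = 0.1231.

0.1231


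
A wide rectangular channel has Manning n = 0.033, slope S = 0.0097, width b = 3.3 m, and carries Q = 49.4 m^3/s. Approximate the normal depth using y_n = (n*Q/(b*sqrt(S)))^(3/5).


We use the wide-channel approximation y_n = (n*Q/(b*sqrt(S)))^(3/5).
sqrt(S) = sqrt(0.0097) = 0.098489.
Numerator: n*Q = 0.033 * 49.4 = 1.6302.
Denominator: b*sqrt(S) = 3.3 * 0.098489 = 0.325014.
arg = 5.0158.
y_n = 5.0158^(3/5) = 2.6315 m.

2.6315


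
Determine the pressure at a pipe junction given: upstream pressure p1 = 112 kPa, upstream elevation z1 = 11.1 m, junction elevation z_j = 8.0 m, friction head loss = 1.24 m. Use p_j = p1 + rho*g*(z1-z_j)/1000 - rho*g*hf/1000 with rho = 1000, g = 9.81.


Junction pressure: p_j = p1 + rho*g*(z1 - z_j)/1000 - rho*g*hf/1000.
Elevation term = 1000*9.81*(11.1 - 8.0)/1000 = 30.411 kPa.
Friction term = 1000*9.81*1.24/1000 = 12.164 kPa.
p_j = 112 + 30.411 - 12.164 = 130.25 kPa.

130.25


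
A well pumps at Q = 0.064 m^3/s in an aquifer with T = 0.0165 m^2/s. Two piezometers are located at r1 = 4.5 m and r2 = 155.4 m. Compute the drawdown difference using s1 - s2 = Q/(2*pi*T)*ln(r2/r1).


Thiem equation: s1 - s2 = Q/(2*pi*T) * ln(r2/r1).
ln(r2/r1) = ln(155.4/4.5) = 3.5419.
Q/(2*pi*T) = 0.064 / (2*pi*0.0165) = 0.064 / 0.1037 = 0.6173.
s1 - s2 = 0.6173 * 3.5419 = 2.1865 m.

2.1865


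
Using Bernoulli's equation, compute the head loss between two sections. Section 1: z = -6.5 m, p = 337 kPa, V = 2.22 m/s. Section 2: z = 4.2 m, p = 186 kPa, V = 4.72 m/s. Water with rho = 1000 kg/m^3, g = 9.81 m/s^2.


Total head at each section: H = z + p/(rho*g) + V^2/(2g).
H1 = -6.5 + 337*1000/(1000*9.81) + 2.22^2/(2*9.81)
   = -6.5 + 34.353 + 0.2512
   = 28.104 m.
H2 = 4.2 + 186*1000/(1000*9.81) + 4.72^2/(2*9.81)
   = 4.2 + 18.96 + 1.1355
   = 24.296 m.
h_L = H1 - H2 = 28.104 - 24.296 = 3.808 m.

3.808


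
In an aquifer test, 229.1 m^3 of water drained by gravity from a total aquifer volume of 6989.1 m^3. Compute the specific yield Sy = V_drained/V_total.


Specific yield Sy = Volume drained / Total volume.
Sy = 229.1 / 6989.1
   = 0.0328.

0.0328


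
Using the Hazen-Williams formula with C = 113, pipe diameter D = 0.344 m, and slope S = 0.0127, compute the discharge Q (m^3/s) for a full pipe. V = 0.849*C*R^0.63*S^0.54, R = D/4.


For a full circular pipe, R = D/4 = 0.344/4 = 0.086 m.
V = 0.849 * 113 * 0.086^0.63 * 0.0127^0.54
  = 0.849 * 113 * 0.213174 * 0.094635
  = 1.9354 m/s.
Pipe area A = pi*D^2/4 = pi*0.344^2/4 = 0.0929 m^2.
Q = A * V = 0.0929 * 1.9354 = 0.1799 m^3/s.

0.1799


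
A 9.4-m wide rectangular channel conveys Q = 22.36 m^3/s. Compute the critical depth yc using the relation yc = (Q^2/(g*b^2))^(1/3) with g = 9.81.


Using yc = (Q^2 / (g * b^2))^(1/3):
Q^2 = 22.36^2 = 499.97.
g * b^2 = 9.81 * 9.4^2 = 9.81 * 88.36 = 866.81.
Q^2 / (g*b^2) = 499.97 / 866.81 = 0.5768.
yc = 0.5768^(1/3) = 0.8324 m.

0.8324


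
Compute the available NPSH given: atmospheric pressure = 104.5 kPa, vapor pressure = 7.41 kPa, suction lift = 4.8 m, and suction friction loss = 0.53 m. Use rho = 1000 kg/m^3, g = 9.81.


NPSHa = p_atm/(rho*g) - z_s - hf_s - p_vap/(rho*g).
p_atm/(rho*g) = 104.5*1000 / (1000*9.81) = 10.652 m.
p_vap/(rho*g) = 7.41*1000 / (1000*9.81) = 0.755 m.
NPSHa = 10.652 - 4.8 - 0.53 - 0.755
      = 4.57 m.

4.57


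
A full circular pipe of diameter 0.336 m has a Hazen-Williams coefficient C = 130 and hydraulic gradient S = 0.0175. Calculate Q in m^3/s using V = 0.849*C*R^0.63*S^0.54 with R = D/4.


For a full circular pipe, R = D/4 = 0.336/4 = 0.084 m.
V = 0.849 * 130 * 0.084^0.63 * 0.0175^0.54
  = 0.849 * 130 * 0.210037 * 0.112523
  = 2.6085 m/s.
Pipe area A = pi*D^2/4 = pi*0.336^2/4 = 0.0887 m^2.
Q = A * V = 0.0887 * 2.6085 = 0.2313 m^3/s.

0.2313


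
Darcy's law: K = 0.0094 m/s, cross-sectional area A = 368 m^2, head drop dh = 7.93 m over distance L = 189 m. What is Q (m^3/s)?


Darcy's law: Q = K * A * i, where i = dh/L.
Hydraulic gradient i = 7.93 / 189 = 0.041958.
Q = 0.0094 * 368 * 0.041958
  = 0.1451 m^3/s.

0.1451


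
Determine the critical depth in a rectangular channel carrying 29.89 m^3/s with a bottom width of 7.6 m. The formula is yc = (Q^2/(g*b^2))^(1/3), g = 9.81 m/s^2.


Using yc = (Q^2 / (g * b^2))^(1/3):
Q^2 = 29.89^2 = 893.41.
g * b^2 = 9.81 * 7.6^2 = 9.81 * 57.76 = 566.63.
Q^2 / (g*b^2) = 893.41 / 566.63 = 1.5767.
yc = 1.5767^(1/3) = 1.1639 m.

1.1639


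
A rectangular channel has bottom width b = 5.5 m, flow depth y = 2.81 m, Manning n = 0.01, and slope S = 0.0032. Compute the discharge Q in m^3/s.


For a rectangular channel, the cross-sectional area A = b * y = 5.5 * 2.81 = 15.46 m^2.
The wetted perimeter P = b + 2y = 5.5 + 2*2.81 = 11.12 m.
Hydraulic radius R = A/P = 15.46/11.12 = 1.3898 m.
Velocity V = (1/n)*R^(2/3)*S^(1/2) = (1/0.01)*1.3898^(2/3)*0.0032^(1/2) = 7.0451 m/s.
Discharge Q = A * V = 15.46 * 7.0451 = 108.881 m^3/s.

108.881


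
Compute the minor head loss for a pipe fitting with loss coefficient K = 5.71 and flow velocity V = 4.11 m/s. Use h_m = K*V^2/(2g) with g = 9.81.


Minor loss formula: h_m = K * V^2/(2g).
V^2 = 4.11^2 = 16.8921.
V^2/(2g) = 16.8921 / 19.62 = 0.861 m.
h_m = 5.71 * 0.861 = 4.9161 m.

4.9161


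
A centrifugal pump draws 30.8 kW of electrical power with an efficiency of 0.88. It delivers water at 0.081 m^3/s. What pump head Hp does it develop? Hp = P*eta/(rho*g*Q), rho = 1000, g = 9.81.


Pump head formula: Hp = P * eta / (rho * g * Q).
Numerator: P * eta = 30.8 * 1000 * 0.88 = 27104.0 W.
Denominator: rho * g * Q = 1000 * 9.81 * 0.081 = 794.61.
Hp = 27104.0 / 794.61 = 34.11 m.

34.11


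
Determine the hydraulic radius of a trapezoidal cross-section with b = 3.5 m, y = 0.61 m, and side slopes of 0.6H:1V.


For a trapezoidal section with side slope z:
A = (b + z*y)*y = (3.5 + 0.6*0.61)*0.61 = 2.358 m^2.
P = b + 2*y*sqrt(1 + z^2) = 3.5 + 2*0.61*sqrt(1 + 0.6^2) = 4.923 m.
R = A/P = 2.358 / 4.923 = 0.4791 m.

0.4791


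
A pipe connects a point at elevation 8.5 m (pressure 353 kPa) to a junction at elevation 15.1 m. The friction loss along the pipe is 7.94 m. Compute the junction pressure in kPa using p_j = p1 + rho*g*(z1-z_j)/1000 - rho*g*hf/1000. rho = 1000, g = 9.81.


Junction pressure: p_j = p1 + rho*g*(z1 - z_j)/1000 - rho*g*hf/1000.
Elevation term = 1000*9.81*(8.5 - 15.1)/1000 = -64.746 kPa.
Friction term = 1000*9.81*7.94/1000 = 77.891 kPa.
p_j = 353 + -64.746 - 77.891 = 210.36 kPa.

210.36


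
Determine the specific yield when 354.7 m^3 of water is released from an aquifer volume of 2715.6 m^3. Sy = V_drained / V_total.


Specific yield Sy = Volume drained / Total volume.
Sy = 354.7 / 2715.6
   = 0.1306.

0.1306
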